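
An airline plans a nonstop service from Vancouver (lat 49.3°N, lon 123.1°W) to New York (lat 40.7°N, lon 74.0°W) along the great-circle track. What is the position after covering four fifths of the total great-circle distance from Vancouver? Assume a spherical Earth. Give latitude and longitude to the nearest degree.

≈ lat 44°N, lon 82°W

Write both endpoints as unit vectors p₁, p₂ with components (cos φ cos λ, cos φ sin λ, sin φ).
The central angle between the endpoints is δ = arccos(p₁·p₂) ≈ 0.613 rad (35.1°).
Interpolate at f = 4/5 with slerp weights a = sin((1−f)δ)/sin δ ≈ 0.213, b = sin(fδ)/sin δ ≈ 0.819.
p = a·p₁ + b·p₂ ≈ (0.095, -0.713, 0.695); φ = arcsin(p_z) ≈ 44.02°, λ = atan2(p_y, p_x) ≈ -82.38°.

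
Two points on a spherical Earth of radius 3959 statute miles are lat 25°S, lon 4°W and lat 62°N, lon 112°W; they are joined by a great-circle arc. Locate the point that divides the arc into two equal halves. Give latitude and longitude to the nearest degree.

≈ lat 28°N, lon 34°W

Write both endpoints as unit vectors p₁, p₂ with components (cos φ cos λ, cos φ sin λ, sin φ).
The central angle between the endpoints is δ = arccos(p₁·p₂) ≈ 2.100 rad (120.3°).
Interpolate at f = 1/2 with slerp weights a = sin((1−f)δ)/sin δ ≈ 1.005, b = sin(fδ)/sin δ ≈ 1.005.
p = a·p₁ + b·p₂ ≈ (0.732, -0.501, 0.462); φ = arcsin(p_z) ≈ 27.55°, λ = atan2(p_y, p_x) ≈ -34.39°.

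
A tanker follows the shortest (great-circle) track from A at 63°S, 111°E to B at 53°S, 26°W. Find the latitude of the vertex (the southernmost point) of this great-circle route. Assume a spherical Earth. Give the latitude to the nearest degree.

The great circle lies in the plane with unit normal n̂ = (p₁ × p₂)/|p₁ × p₂|.
Here n̂_z ≈ -0.217; the vertex latitude is φ_max = arccos|n̂_z| ≈ 77.5°.
Check via Clairaut: cos φ_max = |cos φ₁| · sin C = cos(63.0°)·sin(151.5°) ≈ 0.217, again giving ≈ 77.5°.

≈ 77°S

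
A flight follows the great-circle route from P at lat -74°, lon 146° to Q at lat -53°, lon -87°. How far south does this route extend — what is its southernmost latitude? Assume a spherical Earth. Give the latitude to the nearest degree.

≈ -80°

The great circle lies in the plane with unit normal n̂ = (p₁ × p₂)/|p₁ × p₂|.
Here n̂_z ≈ +0.178; the vertex latitude is φ_max = arccos|n̂_z| ≈ 79.7°.
Check via Clairaut: cos φ_max = |cos φ₁| · sin C = cos(74.0°)·sin(139.8°) ≈ 0.178, again giving ≈ 79.7°.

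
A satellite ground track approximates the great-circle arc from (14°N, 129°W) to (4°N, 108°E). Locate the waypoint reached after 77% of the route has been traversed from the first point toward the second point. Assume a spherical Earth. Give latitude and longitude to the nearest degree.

≈ (12°N, 135°E)

From cos δ = sin φ₁ sin φ₂ + cos φ₁ cos φ₂ cos Δλ, the central angle is δ ≈ 2.106 rad (120.7°).
Interpolate at f = 0.77 with slerp weights a = sin((1−f)δ)/sin δ ≈ 0.542, b = sin(fδ)/sin δ ≈ 1.161.
p = a·p₁ + b·p₂ ≈ (-0.689, 0.693, 0.212); φ = arcsin(p_z) ≈ 12.24°, λ = atan2(p_y, p_x) ≈ 134.80°.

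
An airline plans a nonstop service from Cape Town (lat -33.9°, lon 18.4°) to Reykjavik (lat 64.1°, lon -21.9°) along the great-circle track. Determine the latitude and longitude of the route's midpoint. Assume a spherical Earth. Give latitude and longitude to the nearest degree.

≈ lat 16°, lon 5°

Write both endpoints as unit vectors p₁, p₂ with components (cos φ cos λ, cos φ sin λ, sin φ).
The central angle between the endpoints is δ = arccos(p₁·p₂) ≈ 1.798 rad (103.0°).
Interpolate at f = 1/2 with slerp weights a = sin((1−f)δ)/sin δ ≈ 0.803, b = sin(fδ)/sin δ ≈ 0.803.
p = a·p₁ + b·p₂ ≈ (0.958, 0.080, 0.275); φ = arcsin(p_z) ≈ 15.94°, λ = atan2(p_y, p_x) ≈ 4.75°.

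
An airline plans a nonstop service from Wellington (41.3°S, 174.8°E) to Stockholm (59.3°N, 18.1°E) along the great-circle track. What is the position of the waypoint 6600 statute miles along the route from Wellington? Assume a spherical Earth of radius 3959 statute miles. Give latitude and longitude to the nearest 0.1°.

From cos δ = sin φ₁ sin φ₂ + cos φ₁ cos φ₂ cos Δλ, the central angle is δ ≈ 2.738 rad (156.9°). The total great-circle distance is δ·R ≈ 2.738 × 3959 ≈ 10841 mi, so the target fraction is f = 6600/10841 ≈ 0.609.
Interpolate at f ≈ 0.609 with slerp weights a = sin((1−f)δ)/sin δ ≈ 2.237, b = sin(fδ)/sin δ ≈ 2.536.
p = a·p₁ + b·p₂ ≈ (-0.443, 0.555, 0.705); φ = arcsin(p_z) ≈ 44.80°, λ = atan2(p_y, p_x) ≈ 128.59°.

≈ 44.8°N, 128.6°E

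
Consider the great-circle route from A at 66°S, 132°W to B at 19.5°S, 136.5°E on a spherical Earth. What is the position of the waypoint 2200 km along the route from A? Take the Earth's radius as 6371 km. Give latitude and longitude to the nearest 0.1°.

Convert each endpoint to a unit vector on the sphere (x = cos φ cos λ, y = cos φ sin λ, z = sin φ).
The central angle between the endpoints is δ = arccos(p₁·p₂) ≈ 1.271 rad (72.8°). The total great-circle distance is δ·R ≈ 1.271 × 6371 ≈ 8100 km, so the target fraction is f = 2200/8100 ≈ 0.272.
Interpolate at f ≈ 0.272 with slerp weights a = sin((1−f)δ)/sin δ ≈ 0.836, b = sin(fδ)/sin δ ≈ 0.354.
p = a·p₁ + b·p₂ ≈ (-0.470, -0.023, -0.882); φ = arcsin(p_z) ≈ -61.94°, λ = atan2(p_y, p_x) ≈ -177.20°.

≈ 61.9°S, 177.2°W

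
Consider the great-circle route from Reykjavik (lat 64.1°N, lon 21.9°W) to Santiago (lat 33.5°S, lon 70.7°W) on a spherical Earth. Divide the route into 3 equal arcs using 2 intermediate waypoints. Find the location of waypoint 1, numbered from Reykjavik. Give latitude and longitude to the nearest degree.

≈ lat 33°N, lon 48°W

From cos δ = sin φ₁ sin φ₂ + cos φ₁ cos φ₂ cos Δλ, the central angle is δ ≈ 1.830 rad (104.9°).
Interpolate at f = 1/3 with slerp weights a = sin((1−f)δ)/sin δ ≈ 0.972, b = sin(fδ)/sin δ ≈ 0.593.
p = a·p₁ + b·p₂ ≈ (0.557, -0.625, 0.547); φ = arcsin(p_z) ≈ 33.16°, λ = atan2(p_y, p_x) ≈ -48.28°.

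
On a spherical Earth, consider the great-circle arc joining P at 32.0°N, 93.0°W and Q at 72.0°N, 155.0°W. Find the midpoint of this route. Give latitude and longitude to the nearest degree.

≈ 55°N, 108°W

From cos δ = sin φ₁ sin φ₂ + cos φ₁ cos φ₂ cos Δλ, the central angle is δ ≈ 0.893 rad (51.2°).
Interpolate at f = 1/2 with slerp weights a = sin((1−f)δ)/sin δ ≈ 0.554, b = sin(fδ)/sin δ ≈ 0.554.
p = a·p₁ + b·p₂ ≈ (-0.180, -0.542, 0.821); φ = arcsin(p_z) ≈ 55.18°, λ = atan2(p_y, p_x) ≈ -108.36°.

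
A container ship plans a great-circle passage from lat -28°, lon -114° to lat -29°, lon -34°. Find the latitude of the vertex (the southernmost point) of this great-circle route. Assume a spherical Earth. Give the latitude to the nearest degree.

≈ -35°

The great circle lies in the plane with unit normal n̂ = (p₁ × p₂)/|p₁ × p₂|.
Here n̂_z ≈ +0.816; the vertex latitude is φ_max = arccos|n̂_z| ≈ 35.3°.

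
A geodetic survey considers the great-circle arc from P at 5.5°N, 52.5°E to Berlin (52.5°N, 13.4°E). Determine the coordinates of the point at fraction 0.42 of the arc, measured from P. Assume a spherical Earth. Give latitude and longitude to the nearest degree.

Write both endpoints as unit vectors p₁, p₂ with components (cos φ cos λ, cos φ sin λ, sin φ).
The central angle between the endpoints is δ = arccos(p₁·p₂) ≈ 0.993 rad (56.9°).
Interpolate at f = 0.42 with slerp weights a = sin((1−f)δ)/sin δ ≈ 0.650, b = sin(fδ)/sin δ ≈ 0.484.
p = a·p₁ + b·p₂ ≈ (0.680, 0.582, 0.446); φ = arcsin(p_z) ≈ 26.48°, λ = atan2(p_y, p_x) ≈ 40.53°.

≈ 26°N, 41°E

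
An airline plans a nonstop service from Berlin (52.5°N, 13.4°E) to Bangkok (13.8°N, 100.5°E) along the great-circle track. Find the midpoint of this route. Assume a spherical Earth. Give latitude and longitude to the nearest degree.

≈ 41°N, 69°E

Write both endpoints as unit vectors p₁, p₂ with components (cos φ cos λ, cos φ sin λ, sin φ).
The central angle between the endpoints is δ = arccos(p₁·p₂) ≈ 1.350 rad (77.3°).
Interpolate at f = 1/2 with slerp weights a = sin((1−f)δ)/sin δ ≈ 0.640, b = sin(fδ)/sin δ ≈ 0.640.
p = a·p₁ + b·p₂ ≈ (0.266, 0.702, 0.661); φ = arcsin(p_z) ≈ 41.36°, λ = atan2(p_y, p_x) ≈ 69.25°.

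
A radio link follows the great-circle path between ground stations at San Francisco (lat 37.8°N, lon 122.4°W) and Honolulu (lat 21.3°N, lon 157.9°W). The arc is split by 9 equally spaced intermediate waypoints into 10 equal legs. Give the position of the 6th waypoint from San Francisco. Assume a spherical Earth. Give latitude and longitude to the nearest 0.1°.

From cos δ = sin φ₁ sin φ₂ + cos φ₁ cos φ₂ cos Δλ, the central angle is δ ≈ 0.606 rad (34.7°).
Interpolate at f = 6/10 with slerp weights a = sin((1−f)δ)/sin δ ≈ 0.421, b = sin(fδ)/sin δ ≈ 0.624.
p = a·p₁ + b·p₂ ≈ (-0.717, -0.500, 0.485); φ = arcsin(p_z) ≈ 29.02°, λ = atan2(p_y, p_x) ≈ -145.13°.

≈ lat 29.0°N, lon 145.1°W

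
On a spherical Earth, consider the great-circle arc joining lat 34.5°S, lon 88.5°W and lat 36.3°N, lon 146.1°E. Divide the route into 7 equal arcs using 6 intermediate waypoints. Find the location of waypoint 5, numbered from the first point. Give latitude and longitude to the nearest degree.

Convert each endpoint to a unit vector on the sphere (x = cos φ cos λ, y = cos φ sin λ, z = sin φ).
The central angle between the endpoints is δ = arccos(p₁·p₂) ≈ 2.375 rad (136.1°).
Interpolate at f = 5/7 with slerp weights a = sin((1−f)δ)/sin δ ≈ 0.904, b = sin(fδ)/sin δ ≈ 1.430.
p = a·p₁ + b·p₂ ≈ (-0.937, -0.102, 0.334); φ = arcsin(p_z) ≈ 19.52°, λ = atan2(p_y, p_x) ≈ -173.76°.

≈ lat 20°N, lon 174°W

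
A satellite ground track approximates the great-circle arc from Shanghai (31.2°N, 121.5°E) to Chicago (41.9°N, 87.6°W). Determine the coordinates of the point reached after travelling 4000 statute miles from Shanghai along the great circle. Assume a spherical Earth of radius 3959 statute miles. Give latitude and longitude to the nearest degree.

≈ 72°N, 157°W

The haversine formula gives a central angle δ ≈ 1.783 rad (102.1°) between the endpoints. The total great-circle distance is δ·R ≈ 1.783 × 3959 ≈ 7058 mi, so the target fraction is f = 4000/7058 ≈ 0.567.
Interpolate at f ≈ 0.567 with slerp weights a = sin((1−f)δ)/sin δ ≈ 0.714, b = sin(fδ)/sin δ ≈ 0.866.
p = a·p₁ + b·p₂ ≈ (-0.292, -0.124, 0.948); φ = arcsin(p_z) ≈ 71.51°, λ = atan2(p_y, p_x) ≈ -157.04°.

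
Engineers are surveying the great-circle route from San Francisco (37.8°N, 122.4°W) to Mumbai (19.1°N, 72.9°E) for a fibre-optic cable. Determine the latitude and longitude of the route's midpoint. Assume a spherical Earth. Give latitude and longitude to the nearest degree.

Write both endpoints as unit vectors p₁, p₂ with components (cos φ cos λ, cos φ sin λ, sin φ).
The central angle between the endpoints is δ = arccos(p₁·p₂) ≈ 2.117 rad (121.3°).
Interpolate at f = 1/2 with slerp weights a = sin((1−f)δ)/sin δ ≈ 1.020, b = sin(fδ)/sin δ ≈ 1.020.
p = a·p₁ + b·p₂ ≈ (-0.148, 0.241, 0.959); φ = arcsin(p_z) ≈ 73.57°, λ = atan2(p_y, p_x) ≈ 121.66°.

≈ (74°N, 122°E)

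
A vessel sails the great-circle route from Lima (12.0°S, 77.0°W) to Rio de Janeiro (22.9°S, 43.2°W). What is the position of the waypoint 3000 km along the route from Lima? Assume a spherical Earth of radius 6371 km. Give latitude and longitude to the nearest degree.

≈ 21°S, 50°W

Write both endpoints as unit vectors p₁, p₂ with components (cos φ cos λ, cos φ sin λ, sin φ).
The central angle between the endpoints is δ = arccos(p₁·p₂) ≈ 0.592 rad (33.9°). The total great-circle distance is δ·R ≈ 0.592 × 6371 ≈ 3773 km, so the target fraction is f = 3000/3773 ≈ 0.795.
Interpolate at f ≈ 0.795 with slerp weights a = sin((1−f)δ)/sin δ ≈ 0.217, b = sin(fδ)/sin δ ≈ 0.813.
p = a·p₁ + b·p₂ ≈ (0.593, -0.719, -0.361); φ = arcsin(p_z) ≈ -21.18°, λ = atan2(p_y, p_x) ≈ -50.47°.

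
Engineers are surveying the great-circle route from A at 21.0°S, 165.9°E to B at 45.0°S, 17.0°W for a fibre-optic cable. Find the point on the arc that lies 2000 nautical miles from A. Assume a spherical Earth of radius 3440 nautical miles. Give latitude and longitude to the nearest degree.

≈ 54°S, 168°E

The haversine formula gives a central angle δ ≈ 1.989 rad (113.9°) between the endpoints. The total great-circle distance is δ·R ≈ 1.989 × 3440 ≈ 6841 nmi, so the target fraction is f = 2000/6841 ≈ 0.292.
Interpolate at f ≈ 0.292 with slerp weights a = sin((1−f)δ)/sin δ ≈ 1.080, b = sin(fδ)/sin δ ≈ 0.601.
p = a·p₁ + b·p₂ ≈ (-0.571, 0.121, -0.812); φ = arcsin(p_z) ≈ -54.27°, λ = atan2(p_y, p_x) ≈ 168.01°.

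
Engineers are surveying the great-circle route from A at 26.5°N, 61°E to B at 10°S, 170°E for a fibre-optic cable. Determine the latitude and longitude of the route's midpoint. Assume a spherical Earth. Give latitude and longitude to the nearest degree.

Convert each endpoint to a unit vector on the sphere (x = cos φ cos λ, y = cos φ sin λ, z = sin φ).
The central angle between the endpoints is δ = arccos(p₁·p₂) ≈ 1.944 rad (111.4°).
Interpolate at f = 1/2 with slerp weights a = sin((1−f)δ)/sin δ ≈ 0.887, b = sin(fδ)/sin δ ≈ 0.887.
p = a·p₁ + b·p₂ ≈ (-0.475, 0.846, 0.242); φ = arcsin(p_z) ≈ 13.99°, λ = atan2(p_y, p_x) ≈ 119.33°.

≈ 14°N, 119°E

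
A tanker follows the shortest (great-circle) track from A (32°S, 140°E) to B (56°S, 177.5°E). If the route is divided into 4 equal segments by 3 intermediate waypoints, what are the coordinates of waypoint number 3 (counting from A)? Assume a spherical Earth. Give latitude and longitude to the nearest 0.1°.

≈ (51.3°S, 164.8°E)

From cos δ = sin φ₁ sin φ₂ + cos φ₁ cos φ₂ cos Δλ, the central angle is δ ≈ 0.617 rad (35.4°).
Interpolate at f = 3/4 with slerp weights a = sin((1−f)δ)/sin δ ≈ 0.266, b = sin(fδ)/sin δ ≈ 0.772.
p = a·p₁ + b·p₂ ≈ (-0.604, 0.164, -0.780); φ = arcsin(p_z) ≈ -51.29°, λ = atan2(p_y, p_x) ≈ 164.84°.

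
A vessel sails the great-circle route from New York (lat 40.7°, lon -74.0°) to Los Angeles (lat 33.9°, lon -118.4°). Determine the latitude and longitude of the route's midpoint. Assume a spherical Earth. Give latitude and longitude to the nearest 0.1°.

≈ lat 39.4°, lon -97.3°

From cos δ = sin φ₁ sin φ₂ + cos φ₁ cos φ₂ cos Δλ, the central angle is δ ≈ 0.621 rad (35.6°).
Interpolate at f = 1/2 with slerp weights a = sin((1−f)δ)/sin δ ≈ 0.525, b = sin(fδ)/sin δ ≈ 0.525.
p = a·p₁ + b·p₂ ≈ (-0.098, -0.766, 0.635); φ = arcsin(p_z) ≈ 39.44°, λ = atan2(p_y, p_x) ≈ -97.26°.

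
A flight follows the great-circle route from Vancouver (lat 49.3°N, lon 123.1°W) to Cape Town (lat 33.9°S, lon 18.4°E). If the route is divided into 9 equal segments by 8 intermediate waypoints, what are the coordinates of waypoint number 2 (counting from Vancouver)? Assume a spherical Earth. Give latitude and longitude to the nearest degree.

The haversine formula gives a central angle δ ≈ 2.580 rad (147.8°) between the endpoints.
Interpolate at f = 2/9 with slerp weights a = sin((1−f)δ)/sin δ ≈ 1.702, b = sin(fδ)/sin δ ≈ 1.019.
p = a·p₁ + b·p₂ ≈ (0.196, -0.663, 0.722); φ = arcsin(p_z) ≈ 46.26°, λ = atan2(p_y, p_x) ≈ -73.53°.

≈ lat 46°N, lon 74°W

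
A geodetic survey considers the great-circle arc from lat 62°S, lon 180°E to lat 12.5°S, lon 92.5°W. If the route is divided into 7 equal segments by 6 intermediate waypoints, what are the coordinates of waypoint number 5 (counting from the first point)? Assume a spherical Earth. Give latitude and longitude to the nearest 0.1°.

The haversine formula gives a central angle δ ≈ 1.358 rad (77.8°) between the endpoints.
Interpolate at f = 5/7 with slerp weights a = sin((1−f)δ)/sin δ ≈ 0.387, b = sin(fδ)/sin δ ≈ 0.844.
p = a·p₁ + b·p₂ ≈ (-0.218, -0.823, -0.524); φ = arcsin(p_z) ≈ -31.63°, λ = atan2(p_y, p_x) ≈ -104.81°.

≈ lat 31.6°S, lon 104.8°W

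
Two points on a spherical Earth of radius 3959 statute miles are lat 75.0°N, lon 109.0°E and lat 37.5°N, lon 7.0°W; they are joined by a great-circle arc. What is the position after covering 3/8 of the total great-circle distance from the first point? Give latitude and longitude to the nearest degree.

From cos δ = sin φ₁ sin φ₂ + cos φ₁ cos φ₂ cos Δλ, the central angle is δ ≈ 1.049 rad (60.1°).
Interpolate at f = 3/8 with slerp weights a = sin((1−f)δ)/sin δ ≈ 0.703, b = sin(fδ)/sin δ ≈ 0.442.
p = a·p₁ + b·p₂ ≈ (0.289, 0.129, 0.949); φ = arcsin(p_z) ≈ 71.54°, λ = atan2(p_y, p_x) ≈ 24.12°.

≈ lat 72°N, lon 24°E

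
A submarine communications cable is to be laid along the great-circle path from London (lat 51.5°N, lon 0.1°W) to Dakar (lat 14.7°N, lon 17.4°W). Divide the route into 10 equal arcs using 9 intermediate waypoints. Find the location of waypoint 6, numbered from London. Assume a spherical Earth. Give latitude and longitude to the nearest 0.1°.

Write both endpoints as unit vectors p₁, p₂ with components (cos φ cos λ, cos φ sin λ, sin φ).
The central angle between the endpoints is δ = arccos(p₁·p₂) ≈ 0.686 rad (39.3°).
Interpolate at f = 6/10 with slerp weights a = sin((1−f)δ)/sin δ ≈ 0.428, b = sin(fδ)/sin δ ≈ 0.632.
p = a·p₁ + b·p₂ ≈ (0.849, -0.183, 0.495); φ = arcsin(p_z) ≈ 29.68°, λ = atan2(p_y, p_x) ≈ -12.17°.

≈ lat 29.7°N, lon 12.2°W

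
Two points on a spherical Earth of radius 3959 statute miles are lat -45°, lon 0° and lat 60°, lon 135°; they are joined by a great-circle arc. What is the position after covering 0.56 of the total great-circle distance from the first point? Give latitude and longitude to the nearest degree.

≈ lat 25°, lon 50°

Write both endpoints as unit vectors p₁, p₂ with components (cos φ cos λ, cos φ sin λ, sin φ).
The central angle between the endpoints is δ = arccos(p₁·p₂) ≈ 2.611 rad (149.6°).
Interpolate at f = 0.56 with slerp weights a = sin((1−f)δ)/sin δ ≈ 1.802, b = sin(fδ)/sin δ ≈ 1.964.
p = a·p₁ + b·p₂ ≈ (0.580, 0.694, 0.426); φ = arcsin(p_z) ≈ 25.24°, λ = atan2(p_y, p_x) ≈ 50.13°.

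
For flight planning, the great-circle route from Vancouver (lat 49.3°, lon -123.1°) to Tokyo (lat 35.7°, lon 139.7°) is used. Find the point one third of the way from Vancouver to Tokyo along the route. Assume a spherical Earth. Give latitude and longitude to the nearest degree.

≈ lat 55°, lon -159°

Write both endpoints as unit vectors p₁, p₂ with components (cos φ cos λ, cos φ sin λ, sin φ).
The central angle between the endpoints is δ = arccos(p₁·p₂) ≈ 1.185 rad (67.9°).
Interpolate at f = 1/3 with slerp weights a = sin((1−f)δ)/sin δ ≈ 0.767, b = sin(fδ)/sin δ ≈ 0.415.
p = a·p₁ + b·p₂ ≈ (-0.530, -0.201, 0.824); φ = arcsin(p_z) ≈ 55.46°, λ = atan2(p_y, p_x) ≈ -159.27°.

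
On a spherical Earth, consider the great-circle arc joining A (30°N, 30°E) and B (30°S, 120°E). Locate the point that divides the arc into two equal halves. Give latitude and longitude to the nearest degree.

≈ (0°N, 75°E)

Convert each endpoint to a unit vector on the sphere (x = cos φ cos λ, y = cos φ sin λ, z = sin φ).
The central angle between the endpoints is δ = arccos(p₁·p₂) ≈ 1.823 rad (104.5°).
Interpolate at f = 1/2 with slerp weights a = sin((1−f)δ)/sin δ ≈ 0.816, b = sin(fδ)/sin δ ≈ 0.816.
p = a·p₁ + b·p₂ ≈ (0.259, 0.966, 0.000); φ = arcsin(p_z) ≈ 0.00°, λ = atan2(p_y, p_x) ≈ 75.00°.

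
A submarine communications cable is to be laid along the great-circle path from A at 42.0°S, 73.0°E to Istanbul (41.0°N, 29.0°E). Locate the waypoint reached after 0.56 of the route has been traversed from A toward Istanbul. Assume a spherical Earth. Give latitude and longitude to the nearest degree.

≈ 5°N, 49°E

Convert each endpoint to a unit vector on the sphere (x = cos φ cos λ, y = cos φ sin λ, z = sin φ).
The central angle between the endpoints is δ = arccos(p₁·p₂) ≈ 1.606 rad (92.0°).
Interpolate at f = 0.56 with slerp weights a = sin((1−f)δ)/sin δ ≈ 0.650, b = sin(fδ)/sin δ ≈ 0.784.
p = a·p₁ + b·p₂ ≈ (0.658, 0.748, 0.079); φ = arcsin(p_z) ≈ 4.55°, λ = atan2(p_y, p_x) ≈ 48.66°.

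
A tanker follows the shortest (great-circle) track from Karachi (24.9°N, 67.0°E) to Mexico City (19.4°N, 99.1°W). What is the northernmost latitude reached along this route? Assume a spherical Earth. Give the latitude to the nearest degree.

≈ 73°N

The great circle lies in the plane with unit normal n̂ = (p₁ × p₂)/|p₁ × p₂|.
Here n̂_z ≈ -0.284; the vertex latitude is φ_max = arccos|n̂_z| ≈ 73.5°.
Check via Clairaut: cos φ_max = |cos φ₁| · sin C = cos(24.9°)·sin(18.3°) ≈ 0.284, again giving ≈ 73.5°.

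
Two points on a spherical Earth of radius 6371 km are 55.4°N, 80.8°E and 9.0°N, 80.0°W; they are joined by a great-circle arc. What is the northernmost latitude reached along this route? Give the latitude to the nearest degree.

The great circle lies in the plane with unit normal n̂ = (p₁ × p₂)/|p₁ × p₂|.
Here n̂_z ≈ -0.201; the vertex latitude is φ_max = arccos|n̂_z| ≈ 78.4°.

≈ 78°N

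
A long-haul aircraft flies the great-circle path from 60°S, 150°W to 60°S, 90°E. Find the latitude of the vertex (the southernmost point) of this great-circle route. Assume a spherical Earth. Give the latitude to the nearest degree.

The great circle lies in the plane with unit normal n̂ = (p₁ × p₂)/|p₁ × p₂|.
Here n̂_z ≈ -0.277; the vertex latitude is φ_max = arccos|n̂_z| ≈ 73.9°.
Check via Clairaut: cos φ_max = |cos φ₁| · sin C = cos(60.0°)·sin(146.3°) ≈ 0.277, again giving ≈ 73.9°.

≈ 74°S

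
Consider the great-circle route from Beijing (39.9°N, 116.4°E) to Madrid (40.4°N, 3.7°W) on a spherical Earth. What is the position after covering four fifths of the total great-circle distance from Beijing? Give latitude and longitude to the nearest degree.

≈ (52°N, 14°E)

The haversine formula gives a central angle δ ≈ 1.448 rad (82.9°) between the endpoints.
Interpolate at f = 4/5 with slerp weights a = sin((1−f)δ)/sin δ ≈ 0.288, b = sin(fδ)/sin δ ≈ 0.923.
p = a·p₁ + b·p₂ ≈ (0.603, 0.152, 0.783); φ = arcsin(p_z) ≈ 51.52°, λ = atan2(p_y, p_x) ≈ 14.17°.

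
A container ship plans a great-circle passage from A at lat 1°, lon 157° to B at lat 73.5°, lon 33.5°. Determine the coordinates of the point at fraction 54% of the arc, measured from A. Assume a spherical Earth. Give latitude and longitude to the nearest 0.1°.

≈ lat 51.7°, lon 139.0°

Convert each endpoint to a unit vector on the sphere (x = cos φ cos λ, y = cos φ sin λ, z = sin φ).
The central angle between the endpoints is δ = arccos(p₁·p₂) ≈ 1.711 rad (98.0°).
Interpolate at f = 0.54 with slerp weights a = sin((1−f)δ)/sin δ ≈ 0.715, b = sin(fδ)/sin δ ≈ 0.806.
p = a·p₁ + b·p₂ ≈ (-0.468, 0.406, 0.785); φ = arcsin(p_z) ≈ 51.75°, λ = atan2(p_y, p_x) ≈ 139.04°.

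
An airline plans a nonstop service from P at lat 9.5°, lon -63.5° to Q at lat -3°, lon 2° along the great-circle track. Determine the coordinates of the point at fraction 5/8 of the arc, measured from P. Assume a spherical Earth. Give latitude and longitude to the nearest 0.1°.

Write both endpoints as unit vectors p₁, p₂ with components (cos φ cos λ, cos φ sin λ, sin φ).
The central angle between the endpoints is δ = arccos(p₁·p₂) ≈ 1.159 rad (66.4°).
Interpolate at f = 5/8 with slerp weights a = sin((1−f)δ)/sin δ ≈ 0.460, b = sin(fδ)/sin δ ≈ 0.723.
p = a·p₁ + b·p₂ ≈ (0.924, -0.380, 0.038); φ = arcsin(p_z) ≈ 2.18°, λ = atan2(p_y, p_x) ≈ -22.38°.

≈ lat 2.2°, lon -22.4°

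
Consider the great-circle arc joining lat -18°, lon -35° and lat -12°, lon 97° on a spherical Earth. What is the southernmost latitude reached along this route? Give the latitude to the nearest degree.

The great circle lies in the plane with unit normal n̂ = (p₁ × p₂)/|p₁ × p₂|.
Here n̂_z ≈ +0.833; the vertex latitude is φ_max = arccos|n̂_z| ≈ 33.6°.
Check via Clairaut: cos φ_max = |cos φ₁| · sin C = cos(18.0°)·sin(118.8°) ≈ 0.833, again giving ≈ 33.6°.

≈ -34°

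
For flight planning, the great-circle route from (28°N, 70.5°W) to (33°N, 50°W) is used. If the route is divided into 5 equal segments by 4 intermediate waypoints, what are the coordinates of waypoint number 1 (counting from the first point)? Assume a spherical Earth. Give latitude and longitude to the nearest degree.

≈ (29°N, 67°W)

Convert each endpoint to a unit vector on the sphere (x = cos φ cos λ, y = cos φ sin λ, z = sin φ).
The central angle between the endpoints is δ = arccos(p₁·p₂) ≈ 0.320 rad (18.3°).
Interpolate at f = 1/5 with slerp weights a = sin((1−f)δ)/sin δ ≈ 0.805, b = sin(fδ)/sin δ ≈ 0.203.
p = a·p₁ + b·p₂ ≈ (0.347, -0.801, 0.489); φ = arcsin(p_z) ≈ 29.25°, λ = atan2(p_y, p_x) ≈ -66.58°.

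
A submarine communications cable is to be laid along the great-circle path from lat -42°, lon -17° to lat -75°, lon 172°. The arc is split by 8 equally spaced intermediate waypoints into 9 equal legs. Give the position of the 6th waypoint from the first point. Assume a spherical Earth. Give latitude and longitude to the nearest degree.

≈ lat -84°, lon -33°

Write both endpoints as unit vectors p₁, p₂ with components (cos φ cos λ, cos φ sin λ, sin φ).
The central angle between the endpoints is δ = arccos(p₁·p₂) ≈ 1.097 rad (62.8°).
Interpolate at f = 6/9 with slerp weights a = sin((1−f)δ)/sin δ ≈ 0.402, b = sin(fδ)/sin δ ≈ 0.751.
p = a·p₁ + b·p₂ ≈ (0.093, -0.060, -0.994); φ = arcsin(p_z) ≈ -83.63°, λ = atan2(p_y, p_x) ≈ -32.89°.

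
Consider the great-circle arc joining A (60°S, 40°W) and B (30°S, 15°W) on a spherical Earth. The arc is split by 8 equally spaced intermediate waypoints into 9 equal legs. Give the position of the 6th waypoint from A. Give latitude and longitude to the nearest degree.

Convert each endpoint to a unit vector on the sphere (x = cos φ cos λ, y = cos φ sin λ, z = sin φ).
The central angle between the endpoints is δ = arccos(p₁·p₂) ≈ 0.600 rad (34.4°).
Interpolate at f = 6/9 with slerp weights a = sin((1−f)δ)/sin δ ≈ 0.352, b = sin(fδ)/sin δ ≈ 0.690.
p = a·p₁ + b·p₂ ≈ (0.712, -0.268, -0.650); φ = arcsin(p_z) ≈ -40.51°, λ = atan2(p_y, p_x) ≈ -20.61°.

≈ (41°S, 21°W)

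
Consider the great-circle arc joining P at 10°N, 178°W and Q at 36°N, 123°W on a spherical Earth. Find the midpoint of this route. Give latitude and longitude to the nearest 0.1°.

≈ 25.5°N, 153.4°W

Write both endpoints as unit vectors p₁, p₂ with components (cos φ cos λ, cos φ sin λ, sin φ).
The central angle between the endpoints is δ = arccos(p₁·p₂) ≈ 0.978 rad (56.0°).
Interpolate at f = 1/2 with slerp weights a = sin((1−f)δ)/sin δ ≈ 0.566, b = sin(fδ)/sin δ ≈ 0.566.
p = a·p₁ + b·p₂ ≈ (-0.807, -0.404, 0.431); φ = arcsin(p_z) ≈ 25.54°, λ = atan2(p_y, p_x) ≈ -153.42°.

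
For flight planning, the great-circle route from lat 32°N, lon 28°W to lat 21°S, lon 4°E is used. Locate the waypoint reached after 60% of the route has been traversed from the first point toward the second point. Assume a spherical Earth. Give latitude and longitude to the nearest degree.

≈ lat 0°N, lon 8°W

The haversine formula gives a central angle δ ≈ 1.068 rad (61.2°) between the endpoints.
Interpolate at f = 0.60 with slerp weights a = sin((1−f)δ)/sin δ ≈ 0.473, b = sin(fδ)/sin δ ≈ 0.682.
p = a·p₁ + b·p₂ ≈ (0.990, -0.144, 0.006); φ = arcsin(p_z) ≈ 0.35°, λ = atan2(p_y, p_x) ≈ -8.27°.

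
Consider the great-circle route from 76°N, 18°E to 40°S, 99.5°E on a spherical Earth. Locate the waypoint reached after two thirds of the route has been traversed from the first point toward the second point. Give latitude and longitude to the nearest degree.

≈ 1°N, 88°E

From cos δ = sin φ₁ sin φ₂ + cos φ₁ cos φ₂ cos Δλ, the central angle is δ ≈ 2.210 rad (126.6°).
Interpolate at f = 2/3 with slerp weights a = sin((1−f)δ)/sin δ ≈ 0.837, b = sin(fδ)/sin δ ≈ 1.240.
p = a·p₁ + b·p₂ ≈ (0.036, 0.999, 0.015); φ = arcsin(p_z) ≈ 0.86°, λ = atan2(p_y, p_x) ≈ 87.95°.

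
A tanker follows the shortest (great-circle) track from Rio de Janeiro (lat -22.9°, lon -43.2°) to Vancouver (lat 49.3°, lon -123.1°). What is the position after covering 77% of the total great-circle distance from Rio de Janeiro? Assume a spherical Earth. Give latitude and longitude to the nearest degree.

≈ lat 37°, lon -96°

Write both endpoints as unit vectors p₁, p₂ with components (cos φ cos λ, cos φ sin λ, sin φ).
The central angle between the endpoints is δ = arccos(p₁·p₂) ≈ 1.762 rad (100.9°).
Interpolate at f = 0.77 with slerp weights a = sin((1−f)δ)/sin δ ≈ 0.401, b = sin(fδ)/sin δ ≈ 0.995.
p = a·p₁ + b·p₂ ≈ (-0.085, -0.797, 0.598); φ = arcsin(p_z) ≈ 36.75°, λ = atan2(p_y, p_x) ≈ -96.08°.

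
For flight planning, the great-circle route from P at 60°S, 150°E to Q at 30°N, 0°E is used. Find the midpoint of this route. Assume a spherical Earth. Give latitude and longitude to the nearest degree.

Convert each endpoint to a unit vector on the sphere (x = cos φ cos λ, y = cos φ sin λ, z = sin φ).
The central angle between the endpoints is δ = arccos(p₁·p₂) ≈ 2.512 rad (143.9°).
Interpolate at f = 1/2 with slerp weights a = sin((1−f)δ)/sin δ ≈ 1.614, b = sin(fδ)/sin δ ≈ 1.614.
p = a·p₁ + b·p₂ ≈ (0.699, 0.403, -0.591); φ = arcsin(p_z) ≈ -36.21°, λ = atan2(p_y, p_x) ≈ 30.00°.

≈ 36°S, 30°E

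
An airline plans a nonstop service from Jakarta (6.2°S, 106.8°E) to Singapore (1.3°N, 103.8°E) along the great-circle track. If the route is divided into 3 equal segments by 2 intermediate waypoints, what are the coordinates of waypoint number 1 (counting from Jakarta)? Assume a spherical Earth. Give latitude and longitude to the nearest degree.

≈ (4°S, 106°E)

Write both endpoints as unit vectors p₁, p₂ with components (cos φ cos λ, cos φ sin λ, sin φ).
The central angle between the endpoints is δ = arccos(p₁·p₂) ≈ 0.141 rad (8.1°).
Interpolate at f = 1/3 with slerp weights a = sin((1−f)δ)/sin δ ≈ 0.668, b = sin(fδ)/sin δ ≈ 0.334.
p = a·p₁ + b·p₂ ≈ (-0.272, 0.960, -0.065); φ = arcsin(p_z) ≈ -3.70°, λ = atan2(p_y, p_x) ≈ 105.80°.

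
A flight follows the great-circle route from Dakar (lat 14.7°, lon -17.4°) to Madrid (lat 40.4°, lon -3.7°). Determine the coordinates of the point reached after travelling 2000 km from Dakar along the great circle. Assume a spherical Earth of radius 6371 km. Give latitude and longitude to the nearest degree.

≈ lat 31°, lon -10°

The haversine formula gives a central angle δ ≈ 0.495 rad (28.3°) between the endpoints. The total great-circle distance is δ·R ≈ 0.495 × 6371 ≈ 3152 km, so the target fraction is f = 2000/3152 ≈ 0.635.
Interpolate at f ≈ 0.635 with slerp weights a = sin((1−f)δ)/sin δ ≈ 0.379, b = sin(fδ)/sin δ ≈ 0.650.
p = a·p₁ + b·p₂ ≈ (0.844, -0.141, 0.518); φ = arcsin(p_z) ≈ 31.17°, λ = atan2(p_y, p_x) ≈ -9.52°.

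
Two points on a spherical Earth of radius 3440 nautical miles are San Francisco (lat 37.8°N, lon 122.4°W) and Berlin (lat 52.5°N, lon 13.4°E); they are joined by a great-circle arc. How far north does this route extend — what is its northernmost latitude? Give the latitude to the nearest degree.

≈ 70°N

The great circle lies in the plane with unit normal n̂ = (p₁ × p₂)/|p₁ × p₂|.
Here n̂_z ≈ +0.339; the vertex latitude is φ_max = arccos|n̂_z| ≈ 70.2°.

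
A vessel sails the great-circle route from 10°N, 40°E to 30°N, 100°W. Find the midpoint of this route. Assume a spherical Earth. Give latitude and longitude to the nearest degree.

Convert each endpoint to a unit vector on the sphere (x = cos φ cos λ, y = cos φ sin λ, z = sin φ).
The central angle between the endpoints is δ = arccos(p₁·p₂) ≈ 2.173 rad (124.5°).
Interpolate at f = 1/2 with slerp weights a = sin((1−f)δ)/sin δ ≈ 1.074, b = sin(fδ)/sin δ ≈ 1.074.
p = a·p₁ + b·p₂ ≈ (0.649, -0.236, 0.723); φ = arcsin(p_z) ≈ 46.34°, λ = atan2(p_y, p_x) ≈ -20.00°.

≈ 46°N, 20°W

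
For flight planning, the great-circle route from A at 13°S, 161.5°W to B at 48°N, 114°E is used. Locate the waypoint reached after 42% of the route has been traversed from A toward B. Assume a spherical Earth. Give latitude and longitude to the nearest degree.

≈ 17°N, 172°E

From cos δ = sin φ₁ sin φ₂ + cos φ₁ cos φ₂ cos Δλ, the central angle is δ ≈ 1.676 rad (96.0°).
Interpolate at f = 0.42 with slerp weights a = sin((1−f)δ)/sin δ ≈ 0.831, b = sin(fδ)/sin δ ≈ 0.651.
p = a·p₁ + b·p₂ ≈ (-0.944, 0.141, 0.297); φ = arcsin(p_z) ≈ 17.26°, λ = atan2(p_y, p_x) ≈ 171.51°.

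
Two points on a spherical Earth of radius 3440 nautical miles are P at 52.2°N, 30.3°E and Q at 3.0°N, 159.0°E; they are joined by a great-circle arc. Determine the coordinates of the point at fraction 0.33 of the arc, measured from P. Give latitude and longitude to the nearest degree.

≈ 57°N, 95°E

Convert each endpoint to a unit vector on the sphere (x = cos φ cos λ, y = cos φ sin λ, z = sin φ).
The central angle between the endpoints is δ = arccos(p₁·p₂) ≈ 1.919 rad (110.0°).
Interpolate at f = 0.33 with slerp weights a = sin((1−f)δ)/sin δ ≈ 1.021, b = sin(fδ)/sin δ ≈ 0.630.
p = a·p₁ + b·p₂ ≈ (-0.047, 0.541, 0.840); φ = arcsin(p_z) ≈ 57.11°, λ = atan2(p_y, p_x) ≈ 94.94°.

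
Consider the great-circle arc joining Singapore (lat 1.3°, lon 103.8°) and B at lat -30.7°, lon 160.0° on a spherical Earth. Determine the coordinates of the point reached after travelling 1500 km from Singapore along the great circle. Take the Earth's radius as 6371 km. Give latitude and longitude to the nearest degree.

Write both endpoints as unit vectors p₁, p₂ with components (cos φ cos λ, cos φ sin λ, sin φ).
The central angle between the endpoints is δ = arccos(p₁·p₂) ≈ 1.085 rad (62.2°). The total great-circle distance is δ·R ≈ 1.085 × 6371 ≈ 6915 km, so the target fraction is f = 1500/6915 ≈ 0.217.
Interpolate at f ≈ 0.217 with slerp weights a = sin((1−f)δ)/sin δ ≈ 0.849, b = sin(fδ)/sin δ ≈ 0.264.
p = a·p₁ + b·p₂ ≈ (-0.416, 0.902, -0.115); φ = arcsin(p_z) ≈ -6.63°, λ = atan2(p_y, p_x) ≈ 114.74°.

≈ lat -7°, lon 115°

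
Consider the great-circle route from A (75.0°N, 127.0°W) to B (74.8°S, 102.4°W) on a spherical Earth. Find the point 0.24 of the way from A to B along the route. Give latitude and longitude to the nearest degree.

≈ (39°N, 117°W)

Write both endpoints as unit vectors p₁, p₂ with components (cos φ cos λ, cos φ sin λ, sin φ).
The central angle between the endpoints is δ = arccos(p₁·p₂) ≈ 2.627 rad (150.5°).
Interpolate at f = 0.24 with slerp weights a = sin((1−f)δ)/sin δ ≈ 1.850, b = sin(fδ)/sin δ ≈ 1.197.
p = a·p₁ + b·p₂ ≈ (-0.356, -0.689, 0.631); φ = arcsin(p_z) ≈ 39.16°, λ = atan2(p_y, p_x) ≈ -117.30°.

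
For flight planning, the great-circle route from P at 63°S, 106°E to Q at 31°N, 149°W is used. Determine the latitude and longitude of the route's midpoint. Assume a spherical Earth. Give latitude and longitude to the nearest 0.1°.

≈ 23.6°S, 179.7°W

Convert each endpoint to a unit vector on the sphere (x = cos φ cos λ, y = cos φ sin λ, z = sin φ).
The central angle between the endpoints is δ = arccos(p₁·p₂) ≈ 2.165 rad (124.0°).
Interpolate at f = 1/2 with slerp weights a = sin((1−f)δ)/sin δ ≈ 1.066, b = sin(fδ)/sin δ ≈ 1.066.
p = a·p₁ + b·p₂ ≈ (-0.916, -0.005, -0.401); φ = arcsin(p_z) ≈ -23.62°, λ = atan2(p_y, p_x) ≈ -179.66°.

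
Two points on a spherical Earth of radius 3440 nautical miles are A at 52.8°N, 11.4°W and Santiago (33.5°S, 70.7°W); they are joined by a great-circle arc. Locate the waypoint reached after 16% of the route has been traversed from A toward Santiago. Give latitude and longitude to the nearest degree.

Write both endpoints as unit vectors p₁, p₂ with components (cos φ cos λ, cos φ sin λ, sin φ).
The central angle between the endpoints is δ = arccos(p₁·p₂) ≈ 1.754 rad (100.5°).
Interpolate at f = 0.16 with slerp weights a = sin((1−f)δ)/sin δ ≈ 1.012, b = sin(fδ)/sin δ ≈ 0.282.
p = a·p₁ + b·p₂ ≈ (0.678, -0.343, 0.651); φ = arcsin(p_z) ≈ 40.60°, λ = atan2(p_y, p_x) ≈ -26.83°.

≈ 41°N, 27°W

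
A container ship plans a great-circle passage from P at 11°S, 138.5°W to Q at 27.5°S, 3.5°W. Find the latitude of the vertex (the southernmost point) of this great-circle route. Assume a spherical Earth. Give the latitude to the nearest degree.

≈ 44°S

The great circle lies in the plane with unit normal n̂ = (p₁ × p₂)/|p₁ × p₂|.
Here n̂_z ≈ +0.725; the vertex latitude is φ_max = arccos|n̂_z| ≈ 43.6°.
Check via Clairaut: cos φ_max = |cos φ₁| · sin C = cos(11.0°)·sin(132.4°) ≈ 0.725, again giving ≈ 43.6°.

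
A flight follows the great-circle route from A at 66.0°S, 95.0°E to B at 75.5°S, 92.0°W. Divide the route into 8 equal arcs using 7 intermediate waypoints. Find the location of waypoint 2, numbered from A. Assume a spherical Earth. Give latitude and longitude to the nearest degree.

Convert each endpoint to a unit vector on the sphere (x = cos φ cos λ, y = cos φ sin λ, z = sin φ).
The central angle between the endpoints is δ = arccos(p₁·p₂) ≈ 0.671 rad (38.4°).
Interpolate at f = 2/8 with slerp weights a = sin((1−f)δ)/sin δ ≈ 0.776, b = sin(fδ)/sin δ ≈ 0.269.
p = a·p₁ + b·p₂ ≈ (-0.030, 0.247, -0.969); φ = arcsin(p_z) ≈ -75.59°, λ = atan2(p_y, p_x) ≈ 96.89°.

≈ 76°S, 97°E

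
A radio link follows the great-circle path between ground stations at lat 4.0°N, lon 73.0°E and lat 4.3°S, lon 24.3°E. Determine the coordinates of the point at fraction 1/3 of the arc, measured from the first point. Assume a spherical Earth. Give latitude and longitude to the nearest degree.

≈ lat 1°N, lon 57°E

Convert each endpoint to a unit vector on the sphere (x = cos φ cos λ, y = cos φ sin λ, z = sin φ).
The central angle between the endpoints is δ = arccos(p₁·p₂) ≈ 0.861 rad (49.4°).
Interpolate at f = 1/3 with slerp weights a = sin((1−f)δ)/sin δ ≈ 0.716, b = sin(fδ)/sin δ ≈ 0.373.
p = a·p₁ + b·p₂ ≈ (0.548, 0.836, 0.022); φ = arcsin(p_z) ≈ 1.26°, λ = atan2(p_y, p_x) ≈ 56.76°.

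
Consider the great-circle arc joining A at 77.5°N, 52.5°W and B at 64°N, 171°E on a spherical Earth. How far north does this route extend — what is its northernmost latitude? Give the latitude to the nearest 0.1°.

≈ 83.6°N

The great circle lies in the plane with unit normal n̂ = (p₁ × p₂)/|p₁ × p₂|.
Here n̂_z ≈ -0.111; the vertex latitude is φ_max = arccos|n̂_z| ≈ 83.6°.
Check via Clairaut: cos φ_max = |cos φ₁| · sin C = cos(77.5°)·sin(30.9°) ≈ 0.111, again giving ≈ 83.6°.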